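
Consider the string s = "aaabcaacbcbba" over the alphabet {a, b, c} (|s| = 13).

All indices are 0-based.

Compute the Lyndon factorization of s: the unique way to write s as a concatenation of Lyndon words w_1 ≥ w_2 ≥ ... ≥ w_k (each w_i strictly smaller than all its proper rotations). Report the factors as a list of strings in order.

emit factor 1: 'aaabcaacbcbb' (i=0, period=12)
emit factor 2: 'a' (i=12, period=1)

["aaabcaacbcbb", "a"]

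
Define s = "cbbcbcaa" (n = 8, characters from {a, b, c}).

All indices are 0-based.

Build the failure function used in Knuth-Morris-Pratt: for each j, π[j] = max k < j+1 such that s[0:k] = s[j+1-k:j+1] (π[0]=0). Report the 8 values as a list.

π[0] = 0
j=1 s[j]='b': π[1]=0 (border '')
j=2 s[j]='b': π[2]=0 (border '')
j=3 s[j]='c': π[3]=1 (border 'c')
j=4 s[j]='b': π[4]=2 (border 'cb')
j=5 s[j]='c': k: 2→0; π[5]=1 (border 'c')
j=6 s[j]='a': k: 1→0; π[6]=0 (border '')
j=7 s[j]='a': π[7]=0 (border '')

[0, 0, 0, 1, 2, 1, 0, 0]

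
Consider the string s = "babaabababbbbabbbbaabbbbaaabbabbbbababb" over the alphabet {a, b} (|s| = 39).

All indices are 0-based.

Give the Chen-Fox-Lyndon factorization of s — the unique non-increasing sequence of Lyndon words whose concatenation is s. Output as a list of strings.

emit factor 1: 'b' (i=0, period=1)
emit factor 2: 'ab' (i=1, period=2)
emit factor 3: 'aabababbbbabbbbaabbbb' (i=3, period=21)
emit factor 4: 'aaabbabbbbababb' (i=24, period=15)

["b", "ab", "aabababbbbabbbbaabbbb", "aaabbabbbbababb"]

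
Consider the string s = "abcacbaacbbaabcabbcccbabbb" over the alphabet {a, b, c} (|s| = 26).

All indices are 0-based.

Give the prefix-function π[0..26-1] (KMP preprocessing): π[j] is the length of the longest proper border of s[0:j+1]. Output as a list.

π[0] = 0
j=1 s[j]='b': π[1]=0 (border '')
j=2 s[j]='c': π[2]=0 (border '')
j=3 s[j]='a': π[3]=1 (border 'a')
j=4 s[j]='c': k: 1→0; π[4]=0 (border '')
j=5 s[j]='b': π[5]=0 (border '')
j=6 s[j]='a': π[6]=1 (border 'a')
j=7 s[j]='a': k: 1→0; π[7]=1 (border 'a')
j=8 s[j]='c': k: 1→0; π[8]=0 (border '')
j=9 s[j]='b': π[9]=0 (border '')
j=10 s[j]='b': π[10]=0 (border '')
j=11 s[j]='a': π[11]=1 (border 'a')
j=12 s[j]='a': k: 1→0; π[12]=1 (border 'a')
j=13 s[j]='b': π[13]=2 (border 'ab')
j=14 s[j]='c': π[14]=3 (border 'abc')
j=15 s[j]='a': π[15]=4 (border 'abca')
j=16 s[j]='b': k: 4→1; π[16]=2 (border 'ab')
j=17 s[j]='b': k: 2→0; π[17]=0 (border '')
j=18 s[j]='c': π[18]=0 (border '')
j=19 s[j]='c': π[19]=0 (border '')
j=20 s[j]='c': π[20]=0 (border '')
j=21 s[j]='b': π[21]=0 (border '')
j=22 s[j]='a': π[22]=1 (border 'a')
j=23 s[j]='b': π[23]=2 (border 'ab')
j=24 s[j]='b': k: 2→0; π[24]=0 (border '')
j=25 s[j]='b': π[25]=0 (border '')

[0, 0, 0, 1, 0, 0, 1, 1, 0, 0, 0, 1, 1, 2, 3, 4, 2, 0, 0, 0, 0, 0, 1, 2, 0, 0]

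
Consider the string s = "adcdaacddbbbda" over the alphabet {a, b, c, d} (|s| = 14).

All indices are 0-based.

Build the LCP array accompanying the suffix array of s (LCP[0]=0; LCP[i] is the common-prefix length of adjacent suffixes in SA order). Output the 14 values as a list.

[0, 1, 1, 1, 0, 2, 1, 0, 2, 0, 2, 1, 1, 1]

sorted suffixes:
  #0 SA[0]=13  'a'
  #1 SA[1]=4  'aacddbbbda'
  #2 SA[2]=5  'acddbbbda'
  #3 SA[3]=0  'adcdaacddbbbda'
  #4 SA[4]=9  'bbbda'
  #5 SA[5]=10  'bbda'
  #6 SA[6]=11  'bda'
  #7 SA[7]=2  'cdaacddbbbda'
  #8 SA[8]=6  'cddbbbda'
  #9 SA[9]=12  'da'
  #10 SA[10]=3  'daacddbbbda'
  #11 SA[11]=8  'dbbbda'
  #12 SA[12]=1  'dcdaacddbbbda'
  #13 SA[13]=7  'ddbbbda'

SA = [13, 4, 5, 0, 9, 10, 11, 2, 6, 12, 3, 8, 1, 7]
rank  pair      lcp
   1  s[13:],s[4:]  1  'a'
   2  s[4:],s[5:]  1  'a'
   3  s[5:],s[0:]  1  'a'
   4  s[0:],s[9:]  0  ''
   5  s[9:],s[10:]  2  'bb'
   6  s[10:],s[11:]  1  'b'
   7  s[11:],s[2:]  0  ''
   8  s[2:],s[6:]  2  'cd'
   9  s[6:],s[12:]  0  ''
  10  s[12:],s[3:]  2  'da'
  11  s[3:],s[8:]  1  'd'
  12  s[8:],s[1:]  1  'd'
  13  s[1:],s[7:]  1  'd'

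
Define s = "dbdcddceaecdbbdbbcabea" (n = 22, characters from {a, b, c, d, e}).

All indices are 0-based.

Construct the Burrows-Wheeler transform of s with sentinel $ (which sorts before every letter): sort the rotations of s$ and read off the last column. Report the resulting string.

aeceddbbdabeddbc$bdcbca

rank  rotation                 last
    0  $dbdcddceaecdbbdbbcabea  a
    1  a$dbdcddceaecdbbdbbcabe  e
    2  abea$dbdcddceaecdbbdbbc  c
    3  aecdbbdbbcabea$dbdcddce  e
    4  bbcabea$dbdcddceaecdbbd  d
    5  bbdbbcabea$dbdcddceaecd  d
    6  bcabea$dbdcddceaecdbbdb  b
    7  bdbbcabea$dbdcddceaecdb  b
    8  bdcddceaecdbbdbbcabea$d  d
    9  bea$dbdcddceaecdbbdbbca  a
   10  cabea$dbdcddceaecdbbdbb  b
   11  cdbbdbbcabea$dbdcddceae  e
   12  cddceaecdbbdbbcabea$dbd  d
   13  ceaecdbbdbbcabea$dbdcdd  d
   14  dbbcabea$dbdcddceaecdbb  b
   15  dbbdbbcabea$dbdcddceaec  c
   16  dbdcddceaecdbbdbbcabea$  $
   17  dcddceaecdbbdbbcabea$db  b
   18  dceaecdbbdbbcabea$dbdcd  d
   19  ddceaecdbbdbbcabea$dbdc  c
   20  ea$dbdcddceaecdbbdbbcab  b
   21  eaecdbbdbbcabea$dbdcddc  c
   22  ecdbbdbbcabea$dbdcddcea  a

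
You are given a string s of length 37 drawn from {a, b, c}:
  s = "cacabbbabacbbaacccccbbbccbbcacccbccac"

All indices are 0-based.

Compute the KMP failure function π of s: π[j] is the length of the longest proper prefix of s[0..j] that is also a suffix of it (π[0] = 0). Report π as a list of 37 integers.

π[0] = 0
j=1 s[j]='a': π[1]=0 (border '')
j=2 s[j]='c': π[2]=1 (border 'c')
j=3 s[j]='a': π[3]=2 (border 'ca')
j=4 s[j]='b': k: 2→0; π[4]=0 (border '')
j=5 s[j]='b': π[5]=0 (border '')
j=6 s[j]='b': π[6]=0 (border '')
j=7 s[j]='a': π[7]=0 (border '')
j=8 s[j]='b': π[8]=0 (border '')
j=9 s[j]='a': π[9]=0 (border '')
j=10 s[j]='c': π[10]=1 (border 'c')
j=11 s[j]='b': k: 1→0; π[11]=0 (border '')
j=12 s[j]='b': π[12]=0 (border '')
j=13 s[j]='a': π[13]=0 (border '')
j=14 s[j]='a': π[14]=0 (border '')
j=15 s[j]='c': π[15]=1 (border 'c')
j=16 s[j]='c': k: 1→0; π[16]=1 (border 'c')
j=17 s[j]='c': k: 1→0; π[17]=1 (border 'c')
j=18 s[j]='c': k: 1→0; π[18]=1 (border 'c')
j=19 s[j]='c': k: 1→0; π[19]=1 (border 'c')
j=20 s[j]='b': k: 1→0; π[20]=0 (border '')
j=21 s[j]='b': π[21]=0 (border '')
j=22 s[j]='b': π[22]=0 (border '')
j=23 s[j]='c': π[23]=1 (border 'c')
j=24 s[j]='c': k: 1→0; π[24]=1 (border 'c')
j=25 s[j]='b': k: 1→0; π[25]=0 (border '')
j=26 s[j]='b': π[26]=0 (border '')
j=27 s[j]='c': π[27]=1 (border 'c')
j=28 s[j]='a': π[28]=2 (border 'ca')
j=29 s[j]='c': π[29]=3 (border 'cac')
j=30 s[j]='c': k: 3→1→0; π[30]=1 (border 'c')
j=31 s[j]='c': k: 1→0; π[31]=1 (border 'c')
j=32 s[j]='b': k: 1→0; π[32]=0 (border '')
j=33 s[j]='c': π[33]=1 (border 'c')
j=34 s[j]='c': k: 1→0; π[34]=1 (border 'c')
j=35 s[j]='a': π[35]=2 (border 'ca')
j=36 s[j]='c': π[36]=3 (border 'cac')

[0, 0, 1, 2, 0, 0, 0, 0, 0, 0, 1, 0, 0, 0, 0, 1, 1, 1, 1, 1, 0, 0, 0, 1, 1, 0, 0, 1, 2, 3, 1, 1, 0, 1, 1, 2, 3]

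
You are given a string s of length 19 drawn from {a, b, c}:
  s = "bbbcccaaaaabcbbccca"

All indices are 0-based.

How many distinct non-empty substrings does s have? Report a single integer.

rank | idx | suffix
   0 |  18 | a
   1 |   6 | aaaaabcbbccca
   2 |   7 | aaaabcbbccca
   3 |   8 | aaabcbbccca
   4 |   9 | aabcbbccca
   5 |  10 | abcbbccca
   6 |   0 | bbbcccaaaaabcbbccca
   7 |  13 | bbccca
   8 |   1 | bbcccaaaaabcbbccca
   9 |  11 | bcbbccca
  10 |  14 | bccca
  11 |   2 | bcccaaaaabcbbccca
  12 |  17 | ca
  13 |   5 | caaaaabcbbccca
  14 |  12 | cbbccca
  15 |  16 | cca
  16 |   4 | ccaaaaabcbbccca
  17 |  15 | ccca
  18 |   3 | cccaaaaabcbbccca

SA = [18, 6, 7, 8, 9, 10, 0, 13, 1, 11, 14, 2, 17, 5, 12, 16, 4, 15, 3]
i: (SA[i-1],SA[i]) lcp shared
  1: (18,6) 1 'a'
  2: (6,7) 4 'aaaa'
  3: (7,8) 3 'aaa'
  4: (8,9) 2 'aa'
  5: (9,10) 1 'a'
  6: (10,0) 0 ''
  7: (0,13) 2 'bb'
  8: (13,1) 6 'bbccca'
  9: (1,11) 1 'b'
  10: (11,14) 2 'bc'
  11: (14,2) 5 'bccca'
  12: (2,17) 0 ''
  13: (17,5) 2 'ca'
  14: (5,12) 1 'c'
  15: (12,16) 1 'c'
  16: (16,4) 3 'cca'
  17: (4,15) 2 'cc'
  18: (15,3) 4 'ccca'

n(n+1)/2 = 19·20/2 = 190
Σ LCP = 0 + 1 + 4 + 3 + 2 + 1 + 0 + 2 + 6 + 1 + 2 + 5 + 0 + 2 + 1 + 1 + 3 + 2 + 4 = 40
distinct = 190 − 40 = 150

150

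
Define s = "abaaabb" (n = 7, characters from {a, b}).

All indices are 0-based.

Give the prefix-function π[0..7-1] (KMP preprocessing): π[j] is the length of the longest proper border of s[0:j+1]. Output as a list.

[0, 0, 1, 1, 1, 2, 0]

π[0] = 0
j=1 s[j]='b': π[1]=0 (border '')
j=2 s[j]='a': π[2]=1 (border 'a')
j=3 s[j]='a': k: 1→0; π[3]=1 (border 'a')
j=4 s[j]='a': k: 1→0; π[4]=1 (border 'a')
j=5 s[j]='b': π[5]=2 (border 'ab')
j=6 s[j]='b': k: 2→0; π[6]=0 (border '')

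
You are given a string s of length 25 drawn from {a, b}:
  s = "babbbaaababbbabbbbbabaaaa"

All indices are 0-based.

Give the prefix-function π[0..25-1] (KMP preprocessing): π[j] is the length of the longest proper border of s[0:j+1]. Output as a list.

[0, 0, 1, 1, 1, 2, 0, 0, 1, 2, 3, 4, 5, 6, 3, 4, 5, 1, 1, 2, 3, 2, 0, 0, 0]

π[0] = 0
j=1 s[j]='a': π[1]=0 (border '')
j=2 s[j]='b': π[2]=1 (border 'b')
j=3 s[j]='b': k: 1→0; π[3]=1 (border 'b')
j=4 s[j]='b': k: 1→0; π[4]=1 (border 'b')
j=5 s[j]='a': π[5]=2 (border 'ba')
j=6 s[j]='a': k: 2→0; π[6]=0 (border '')
j=7 s[j]='a': π[7]=0 (border '')
j=8 s[j]='b': π[8]=1 (border 'b')
j=9 s[j]='a': π[9]=2 (border 'ba')
j=10 s[j]='b': π[10]=3 (border 'bab')
j=11 s[j]='b': π[11]=4 (border 'babb')
j=12 s[j]='b': π[12]=5 (border 'babbb')
j=13 s[j]='a': π[13]=6 (border 'babbba')
j=14 s[j]='b': k: 6→2; π[14]=3 (border 'bab')
j=15 s[j]='b': π[15]=4 (border 'babb')
j=16 s[j]='b': π[16]=5 (border 'babbb')
j=17 s[j]='b': k: 5→1→0; π[17]=1 (border 'b')
j=18 s[j]='b': k: 1→0; π[18]=1 (border 'b')
j=19 s[j]='a': π[19]=2 (border 'ba')
j=20 s[j]='b': π[20]=3 (border 'bab')
j=21 s[j]='a': k: 3→1; π[21]=2 (border 'ba')
j=22 s[j]='a': k: 2→0; π[22]=0 (border '')
j=23 s[j]='a': π[23]=0 (border '')
j=24 s[j]='a': π[24]=0 (border '')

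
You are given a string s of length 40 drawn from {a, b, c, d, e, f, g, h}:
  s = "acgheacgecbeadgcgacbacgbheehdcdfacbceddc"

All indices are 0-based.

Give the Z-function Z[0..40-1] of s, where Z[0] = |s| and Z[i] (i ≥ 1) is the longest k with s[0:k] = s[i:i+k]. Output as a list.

[40, 0, 0, 0, 0, 3, 0, 0, 0, 0, 0, 0, 1, 0, 0, 0, 0, 2, 0, 0, 3, 0, 0, 0, 0, 0, 0, 0, 0, 0, 0, 0, 2, 0, 0, 0, 0, 0, 0, 0]

Z[0]=40
i=1: outside box; Z[1]=0
i=2: outside box; Z[2]=0
i=3: outside box; Z[3]=0
i=4: outside box; Z[4]=0
i=5: outside box; Z[5]=3 extend→box=[5,8)
i=6: min(r-i=2, Z[1]=0)=0; Z[6]=0
i=7: min(r-i=1, Z[2]=0)=0; Z[7]=0
i=8: outside box; Z[8]=0
i=9: outside box; Z[9]=0
i=10: outside box; Z[10]=0
i=11: outside box; Z[11]=0
i=12: outside box; Z[12]=1 extend→box=[12,13)
i=13: outside box; Z[13]=0
i=14: outside box; Z[14]=0
i=15: outside box; Z[15]=0
i=16: outside box; Z[16]=0
i=17: outside box; Z[17]=2 extend→box=[17,19)
i=18: min(r-i=1, Z[1]=0)=0; Z[18]=0
i=19: outside box; Z[19]=0
i=20: outside box; Z[20]=3 extend→box=[20,23)
i=21: min(r-i=2, Z[1]=0)=0; Z[21]=0
i=22: min(r-i=1, Z[2]=0)=0; Z[22]=0
i=23: outside box; Z[23]=0
i=24: outside box; Z[24]=0
i=25: outside box; Z[25]=0
i=26: outside box; Z[26]=0
i=27: outside box; Z[27]=0
i=28: outside box; Z[28]=0
i=29: outside box; Z[29]=0
i=30: outside box; Z[30]=0
i=31: outside box; Z[31]=0
i=32: outside box; Z[32]=2 extend→box=[32,34)
i=33: min(r-i=1, Z[1]=0)=0; Z[33]=0
i=34: outside box; Z[34]=0
i=35: outside box; Z[35]=0
i=36: outside box; Z[36]=0
i=37: outside box; Z[37]=0
i=38: outside box; Z[38]=0
i=39: outside box; Z[39]=0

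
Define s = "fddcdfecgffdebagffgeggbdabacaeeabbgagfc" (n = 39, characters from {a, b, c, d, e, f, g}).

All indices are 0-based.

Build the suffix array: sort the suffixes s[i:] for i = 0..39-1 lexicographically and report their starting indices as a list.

rank→(start, suffix):
  0 → (24, 'abacaeeabbgagfc')
  1 → (31, 'abbgagfc')
  2 → (26, 'acaeeabbgagfc')
  3 → (28, 'aeeabbgagfc')
  4 → (35, 'agfc')
  5 → (14, 'agffgeggbdabacaeeabbgagfc')
  6 → (25, 'bacaeeabbgagfc')
  7 → (13, 'bagffgeggbdabacaeeabbgagfc')
  8 → (32, 'bbgagfc')
  9 → (22, 'bdabacaeeabbgagfc')
  10 → (33, 'bgagfc')
  11 → (38, 'c')
  12 → (27, 'caeeabbgagfc')
  13 → (3, 'cdfecgffdebagffgeggbdabacaeeabbgagfc')
  14 → (7, 'cgffdebagffgeggbdabacaeeabbgagfc')
  15 → (23, 'dabacaeeabbgagfc')
  16 → (2, 'dcdfecgffdebagffgeggbdabacaeeabbgagfc')
  17 → (1, 'ddcdfecgffdebagffgeggbdabacaeeabbgagfc')
  18 → (11, 'debagffgeggbdabacaeeabbgagfc')
  19 → (4, 'dfecgffdebagffgeggbdabacaeeabbgagfc')
  20 → (30, 'eabbgagfc')
  21 → (12, 'ebagffgeggbdabacaeeabbgagfc')
  22 → (6, 'ecgffdebagffgeggbdabacaeeabbgagfc')
  23 → (29, 'eeabbgagfc')
  24 → (19, 'eggbdabacaeeabbgagfc')
  25 → (37, 'fc')
  26 → (0, 'fddcdfecgffdebagffgeggbdabacaeeabbgagfc')
  27 → (10, 'fdebagffgeggbdabacaeeabbgagfc')
  28 → (5, 'fecgffdebagffgeggbdabacaeeabbgagfc')
  29 → (9, 'ffdebagffgeggbdabacaeeabbgagfc')
  30 → (16, 'ffgeggbdabacaeeabbgagfc')
  31 → (17, 'fgeggbdabacaeeabbgagfc')
  32 → (34, 'gagfc')
  33 → (21, 'gbdabacaeeabbgagfc')
  34 → (18, 'geggbdabacaeeabbgagfc')
  35 → (36, 'gfc')
  36 → (8, 'gffdebagffgeggbdabacaeeabbgagfc')
  37 → (15, 'gffgeggbdabacaeeabbgagfc')
  38 → (20, 'ggbdabacaeeabbgagfc')

[24, 31, 26, 28, 35, 14, 25, 13, 32, 22, 33, 38, 27, 3, 7, 23, 2, 1, 11, 4, 30, 12, 6, 29, 19, 37, 0, 10, 5, 9, 16, 17, 34, 21, 18, 36, 8, 15, 20]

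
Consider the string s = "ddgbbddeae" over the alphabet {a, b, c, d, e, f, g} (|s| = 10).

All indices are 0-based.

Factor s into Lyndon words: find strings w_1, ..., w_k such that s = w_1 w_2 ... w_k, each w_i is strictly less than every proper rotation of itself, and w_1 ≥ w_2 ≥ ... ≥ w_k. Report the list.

emit factor 1: 'ddg' (i=0, period=3)
emit factor 2: 'bbdde' (i=3, period=5)
emit factor 3: 'ae' (i=8, period=2)

["ddg", "bbdde", "ae"]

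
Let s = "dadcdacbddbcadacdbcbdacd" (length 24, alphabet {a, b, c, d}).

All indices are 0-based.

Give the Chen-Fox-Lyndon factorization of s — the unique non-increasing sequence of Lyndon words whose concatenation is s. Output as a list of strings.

["d", "adcd", "acbddbcadacdbcbdacd"]

emit factor 1: 'd' (i=0, period=1)
emit factor 2: 'adcd' (i=1, period=4)
emit factor 3: 'acbddbcadacdbcbdacd' (i=5, period=19)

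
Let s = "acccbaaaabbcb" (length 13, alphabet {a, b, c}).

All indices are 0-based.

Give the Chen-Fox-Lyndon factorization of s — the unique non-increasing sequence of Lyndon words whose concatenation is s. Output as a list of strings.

emit factor 1: 'acccb' (i=0, period=5)
emit factor 2: 'aaaabbcb' (i=5, period=8)

["acccb", "aaaabbcb"]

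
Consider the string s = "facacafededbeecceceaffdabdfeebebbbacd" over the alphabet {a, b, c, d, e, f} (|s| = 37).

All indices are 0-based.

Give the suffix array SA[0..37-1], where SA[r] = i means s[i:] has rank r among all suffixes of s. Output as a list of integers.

rank→(start, suffix):
  0 → (23, 'abdfeebebbbacd')
  1 → (1, 'acacafededbeecceceaffdabdfeebebbbacd')
  2 → (3, 'acafededbeecceceaffdabdfeebebbbacd')
  3 → (34, 'acd')
  4 → (5, 'afededbeecceceaffdabdfeebebbbacd')
  5 → (19, 'affdabdfeebebbbacd')
  6 → (33, 'bacd')
  7 → (32, 'bbacd')
  8 → (31, 'bbbacd')
  9 → (24, 'bdfeebebbbacd')
  10 → (29, 'bebbbacd')
  11 → (11, 'beecceceaffdabdfeebebbbacd')
  12 → (2, 'cacafededbeecceceaffdabdfeebebbbacd')
  13 → (4, 'cafededbeecceceaffdabdfeebebbbacd')
  14 → (14, 'cceceaffdabdfeebebbbacd')
  15 → (35, 'cd')
  16 → (17, 'ceaffdabdfeebebbbacd')
  17 → (15, 'ceceaffdabdfeebebbbacd')
  18 → (36, 'd')
  19 → (22, 'dabdfeebebbbacd')
  20 → (10, 'dbeecceceaffdabdfeebebbbacd')
  21 → (8, 'dedbeecceceaffdabdfeebebbbacd')
  22 → (25, 'dfeebebbbacd')
  23 → (18, 'eaffdabdfeebebbbacd')
  24 → (30, 'ebbbacd')
  25 → (28, 'ebebbbacd')
  26 → (13, 'ecceceaffdabdfeebebbbacd')
  27 → (16, 'eceaffdabdfeebebbbacd')
  28 → (9, 'edbeecceceaffdabdfeebebbbacd')
  29 → (7, 'ededbeecceceaffdabdfeebebbbacd')
  30 → (27, 'eebebbbacd')
  31 → (12, 'eecceceaffdabdfeebebbbacd')
  32 → (0, 'facacafededbeecceceaffdabdfeebebbbacd')
  33 → (21, 'fdabdfeebebbbacd')
  34 → (6, 'fededbeecceceaffdabdfeebebbbacd')
  35 → (26, 'feebebbbacd')
  36 → (20, 'ffdabdfeebebbbacd')

[23, 1, 3, 34, 5, 19, 33, 32, 31, 24, 29, 11, 2, 4, 14, 35, 17, 15, 36, 22, 10, 8, 25, 18, 30, 28, 13, 16, 9, 7, 27, 12, 0, 21, 6, 26, 20]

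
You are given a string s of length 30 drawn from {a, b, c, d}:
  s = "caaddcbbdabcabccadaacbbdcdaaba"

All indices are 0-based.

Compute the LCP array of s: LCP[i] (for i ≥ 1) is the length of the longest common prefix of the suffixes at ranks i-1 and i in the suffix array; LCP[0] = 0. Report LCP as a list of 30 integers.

rank | idx | suffix
   0 |  29 | a
   1 |  26 | aaba
   2 |  18 | aacbbdcdaaba
   3 |   1 | aaddcbbdabcabccadaacbbdcdaaba
   4 |  27 | aba
   5 |   9 | abcabccadaacbbdcdaaba
   6 |  12 | abccadaacbbdcdaaba
   7 |  19 | acbbdcdaaba
   8 |  16 | adaacbbdcdaaba
   9 |   2 | addcbbdabcabccadaacbbdcdaaba
  10 |  28 | ba
  11 |   6 | bbdabcabccadaacbbdcdaaba
  12 |  21 | bbdcdaaba
  13 |  10 | bcabccadaacbbdcdaaba
  14 |  13 | bccadaacbbdcdaaba
  15 |   7 | bdabcabccadaacbbdcdaaba
  16 |  22 | bdcdaaba
  17 |   0 | caaddcbbdabcabccadaacbbdcdaaba
  18 |  11 | cabccadaacbbdcdaaba
  19 |  15 | cadaacbbdcdaaba
  20 |   5 | cbbdabcabccadaacbbdcdaaba
  21 |  20 | cbbdcdaaba
  22 |  14 | ccadaacbbdcdaaba
  23 |  24 | cdaaba
  24 |  25 | daaba
  25 |  17 | daacbbdcdaaba
  26 |   8 | dabcabccadaacbbdcdaaba
  27 |   4 | dcbbdabcabccadaacbbdcdaaba
  28 |  23 | dcdaaba
  29 |   3 | ddcbbdabcabccadaacbbdcdaaba

SA = [29, 26, 18, 1, 27, 9, 12, 19, 16, 2, 28, 6, 21, 10, 13, 7, 22, 0, 11, 15, 5, 20, 14, 24, 25, 17, 8, 4, 23, 3]
i: (SA[i-1],SA[i]) lcp shared
  1: (29,26) 1 'a'
  2: (26,18) 2 'aa'
  3: (18,1) 2 'aa'
  4: (1,27) 1 'a'
  5: (27,9) 2 'ab'
  6: (9,12) 3 'abc'
  7: (12,19) 1 'a'
  8: (19,16) 1 'a'
  9: (16,2) 2 'ad'
  10: (2,28) 0 ''
  11: (28,6) 1 'b'
  12: (6,21) 3 'bbd'
  13: (21,10) 1 'b'
  14: (10,13) 2 'bc'
  15: (13,7) 1 'b'
  16: (7,22) 2 'bd'
  17: (22,0) 0 ''
  18: (0,11) 2 'ca'
  19: (11,15) 2 'ca'
  20: (15,5) 1 'c'
  21: (5,20) 4 'cbbd'
  22: (20,14) 1 'c'
  23: (14,24) 1 'c'
  24: (24,25) 0 ''
  25: (25,17) 3 'daa'
  26: (17,8) 2 'da'
  27: (8,4) 1 'd'
  28: (4,23) 2 'dc'
  29: (23,3) 1 'd'

[0, 1, 2, 2, 1, 2, 3, 1, 1, 2, 0, 1, 3, 1, 2, 1, 2, 0, 2, 2, 1, 4, 1, 1, 0, 3, 2, 1, 2, 1]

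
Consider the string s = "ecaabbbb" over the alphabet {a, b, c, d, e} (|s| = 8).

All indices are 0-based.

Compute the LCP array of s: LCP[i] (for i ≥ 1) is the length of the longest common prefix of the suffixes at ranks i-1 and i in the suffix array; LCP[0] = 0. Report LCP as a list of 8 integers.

sorted suffixes:
  #0 SA[0]=2  'aabbbb'
  #1 SA[1]=3  'abbbb'
  #2 SA[2]=7  'b'
  #3 SA[3]=6  'bb'
  #4 SA[4]=5  'bbb'
  #5 SA[5]=4  'bbbb'
  #6 SA[6]=1  'caabbbb'
  #7 SA[7]=0  'ecaabbbb'

SA = [2, 3, 7, 6, 5, 4, 1, 0]
[i] adj suffixes → lcp
  [1] 2/3 → 1 ('a')
  [2] 3/7 → 0 ('')
  [3] 7/6 → 1 ('b')
  [4] 6/5 → 2 ('bb')
  [5] 5/4 → 3 ('bbb')
  [6] 4/1 → 0 ('')
  [7] 1/0 → 0 ('')

[0, 1, 0, 1, 2, 3, 0, 0]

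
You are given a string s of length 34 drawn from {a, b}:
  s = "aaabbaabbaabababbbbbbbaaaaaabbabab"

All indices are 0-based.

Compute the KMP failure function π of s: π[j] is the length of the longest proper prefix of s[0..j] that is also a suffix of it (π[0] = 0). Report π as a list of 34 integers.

[0, 1, 2, 0, 0, 1, 2, 0, 0, 1, 2, 0, 1, 0, 1, 0, 0, 0, 0, 0, 0, 0, 1, 2, 3, 3, 3, 3, 4, 5, 6, 0, 1, 0]

π[0] = 0
j=1 s[j]='a': π[1]=1 (border 'a')
j=2 s[j]='a': π[2]=2 (border 'aa')
j=3 s[j]='b': k: 2→1→0; π[3]=0 (border '')
j=4 s[j]='b': π[4]=0 (border '')
j=5 s[j]='a': π[5]=1 (border 'a')
j=6 s[j]='a': π[6]=2 (border 'aa')
j=7 s[j]='b': k: 2→1→0; π[7]=0 (border '')
j=8 s[j]='b': π[8]=0 (border '')
j=9 s[j]='a': π[9]=1 (border 'a')
j=10 s[j]='a': π[10]=2 (border 'aa')
j=11 s[j]='b': k: 2→1→0; π[11]=0 (border '')
j=12 s[j]='a': π[12]=1 (border 'a')
j=13 s[j]='b': k: 1→0; π[13]=0 (border '')
j=14 s[j]='a': π[14]=1 (border 'a')
j=15 s[j]='b': k: 1→0; π[15]=0 (border '')
j=16 s[j]='b': π[16]=0 (border '')
j=17 s[j]='b': π[17]=0 (border '')
j=18 s[j]='b': π[18]=0 (border '')
j=19 s[j]='b': π[19]=0 (border '')
j=20 s[j]='b': π[20]=0 (border '')
j=21 s[j]='b': π[21]=0 (border '')
j=22 s[j]='a': π[22]=1 (border 'a')
j=23 s[j]='a': π[23]=2 (border 'aa')
j=24 s[j]='a': π[24]=3 (border 'aaa')
j=25 s[j]='a': k: 3→2; π[25]=3 (border 'aaa')
j=26 s[j]='a': k: 3→2; π[26]=3 (border 'aaa')
j=27 s[j]='a': k: 3→2; π[27]=3 (border 'aaa')
j=28 s[j]='b': π[28]=4 (border 'aaab')
j=29 s[j]='b': π[29]=5 (border 'aaabb')
j=30 s[j]='a': π[30]=6 (border 'aaabba')
j=31 s[j]='b': k: 6→1→0; π[31]=0 (border '')
j=32 s[j]='a': π[32]=1 (border 'a')
j=33 s[j]='b': k: 1→0; π[33]=0 (border '')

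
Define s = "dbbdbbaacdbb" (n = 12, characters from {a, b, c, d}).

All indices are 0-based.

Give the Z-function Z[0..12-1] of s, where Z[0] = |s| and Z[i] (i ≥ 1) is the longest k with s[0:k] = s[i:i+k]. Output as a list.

[12, 0, 0, 3, 0, 0, 0, 0, 0, 3, 0, 0]

Z[0]=12
i=1: i≥r, start 0; Z[1]=0
i=2: i≥r, start 0; Z[2]=0
i=3: i≥r, start 0; Z[3]=3 grow→box=[3,6)
i=4: min(r-i=2, Z[1]=0)=0; Z[4]=0
i=5: min(r-i=1, Z[2]=0)=0; Z[5]=0
i=6: i≥r, start 0; Z[6]=0
i=7: i≥r, start 0; Z[7]=0
i=8: i≥r, start 0; Z[8]=0
i=9: i≥r, start 0; Z[9]=3 grow→box=[9,12)
i=10: min(r-i=2, Z[1]=0)=0; Z[10]=0
i=11: min(r-i=1, Z[2]=0)=0; Z[11]=0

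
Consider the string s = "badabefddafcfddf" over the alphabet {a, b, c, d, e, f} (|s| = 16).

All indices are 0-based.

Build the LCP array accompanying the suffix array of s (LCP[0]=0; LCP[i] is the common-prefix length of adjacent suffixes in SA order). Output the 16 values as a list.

rank | idx | suffix
   0 |   3 | abefddafcfddf
   1 |   1 | adabefddafcfddf
   2 |   9 | afcfddf
   3 |   0 | badabefddafcfddf
   4 |   4 | befddafcfddf
   5 |  11 | cfddf
   6 |   2 | dabefddafcfddf
   7 |   8 | dafcfddf
   8 |   7 | ddafcfddf
   9 |  13 | ddf
  10 |  14 | df
  11 |   5 | efddafcfddf
  12 |  15 | f
  13 |  10 | fcfddf
  14 |   6 | fddafcfddf
  15 |  12 | fddf

SA = [3, 1, 9, 0, 4, 11, 2, 8, 7, 13, 14, 5, 15, 10, 6, 12]
i: (SA[i-1],SA[i]) lcp shared
  1: (3,1) 1 'a'
  2: (1,9) 1 'a'
  3: (9,0) 0 ''
  4: (0,4) 1 'b'
  5: (4,11) 0 ''
  6: (11,2) 0 ''
  7: (2,8) 2 'da'
  8: (8,7) 1 'd'
  9: (7,13) 2 'dd'
  10: (13,14) 1 'd'
  11: (14,5) 0 ''
  12: (5,15) 0 ''
  13: (15,10) 1 'f'
  14: (10,6) 1 'f'
  15: (6,12) 3 'fdd'

[0, 1, 1, 0, 1, 0, 0, 2, 1, 2, 1, 0, 0, 1, 1, 3]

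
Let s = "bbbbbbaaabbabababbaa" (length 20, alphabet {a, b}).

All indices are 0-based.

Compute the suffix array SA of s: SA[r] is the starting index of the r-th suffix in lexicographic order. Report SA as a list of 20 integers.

[19, 18, 6, 7, 11, 13, 15, 8, 17, 5, 10, 12, 14, 16, 4, 9, 3, 2, 1, 0]

rank→(start, suffix):
  0 → (19, 'a')
  1 → (18, 'aa')
  2 → (6, 'aaabbabababbaa')
  3 → (7, 'aabbabababbaa')
  4 → (11, 'abababbaa')
  5 → (13, 'ababbaa')
  6 → (15, 'abbaa')
  7 → (8, 'abbabababbaa')
  8 → (17, 'baa')
  9 → (5, 'baaabbabababbaa')
  10 → (10, 'babababbaa')
  11 → (12, 'bababbaa')
  12 → (14, 'babbaa')
  13 → (16, 'bbaa')
  14 → (4, 'bbaaabbabababbaa')
  15 → (9, 'bbabababbaa')
  16 → (3, 'bbbaaabbabababbaa')
  17 → (2, 'bbbbaaabbabababbaa')
  18 → (1, 'bbbbbaaabbabababbaa')
  19 → (0, 'bbbbbbaaabbabababbaa')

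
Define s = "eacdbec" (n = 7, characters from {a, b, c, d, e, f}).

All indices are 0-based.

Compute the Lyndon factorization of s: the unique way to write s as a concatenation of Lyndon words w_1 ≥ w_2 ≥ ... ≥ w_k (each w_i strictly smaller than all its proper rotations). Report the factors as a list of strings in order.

emit factor 1: 'e' (i=0, period=1)
emit factor 2: 'acdbec' (i=1, period=6)

["e", "acdbec"]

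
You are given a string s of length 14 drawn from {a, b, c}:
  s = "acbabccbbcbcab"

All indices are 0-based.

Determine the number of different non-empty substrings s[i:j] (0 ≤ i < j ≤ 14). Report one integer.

89

rank | idx | suffix
   0 |  12 | ab
   1 |   3 | abccbbcbcab
   2 |   0 | acbabccbbcbcab
   3 |  13 | b
   4 |   2 | babccbbcbcab
   5 |   7 | bbcbcab
   6 |  10 | bcab
   7 |   8 | bcbcab
   8 |   4 | bccbbcbcab
   9 |  11 | cab
  10 |   1 | cbabccbbcbcab
  11 |   6 | cbbcbcab
  12 |   9 | cbcab
  13 |   5 | ccbbcbcab

SA = [12, 3, 0, 13, 2, 7, 10, 8, 4, 11, 1, 6, 9, 5]
rank  pair      lcp
   1  s[12:],s[3:]  2  'ab'
   2  s[3:],s[0:]  1  'a'
   3  s[0:],s[13:]  0  ''
   4  s[13:],s[2:]  1  'b'
   5  s[2:],s[7:]  1  'b'
   6  s[7:],s[10:]  1  'b'
   7  s[10:],s[8:]  2  'bc'
   8  s[8:],s[4:]  2  'bc'
   9  s[4:],s[11:]  0  ''
  10  s[11:],s[1:]  1  'c'
  11  s[1:],s[6:]  2  'cb'
  12  s[6:],s[9:]  2  'cb'
  13  s[9:],s[5:]  1  'c'

n(n+1)/2 = 14·15/2 = 105
Σ LCP = 0 + 2 + 1 + 0 + 1 + 1 + 1 + 2 + 2 + 0 + 1 + 2 + 2 + 1 = 16
distinct = 105 − 16 = 89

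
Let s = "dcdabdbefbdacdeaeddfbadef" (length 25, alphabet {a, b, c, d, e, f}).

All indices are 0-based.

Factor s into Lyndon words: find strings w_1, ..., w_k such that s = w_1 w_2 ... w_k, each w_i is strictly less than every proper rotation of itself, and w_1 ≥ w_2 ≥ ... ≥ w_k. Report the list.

emit factor 1: 'd' (i=0, period=1)
emit factor 2: 'cd' (i=1, period=2)
emit factor 3: 'abdbefbdacdeaeddfbadef' (i=3, period=22)

["d", "cd", "abdbefbdacdeaeddfbadef"]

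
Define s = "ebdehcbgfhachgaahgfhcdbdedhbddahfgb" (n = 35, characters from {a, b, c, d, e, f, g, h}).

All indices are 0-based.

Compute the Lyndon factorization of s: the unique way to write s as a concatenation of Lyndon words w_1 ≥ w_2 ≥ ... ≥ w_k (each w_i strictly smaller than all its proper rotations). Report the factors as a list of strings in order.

["e", "bdehcbgfh", "achg", "aahgfhcdbdedhbddahfgb"]

emit factor 1: 'e' (i=0, period=1)
emit factor 2: 'bdehcbgfh' (i=1, period=9)
emit factor 3: 'achg' (i=10, period=4)
emit factor 4: 'aahgfhcdbdedhbddahfgb' (i=14, period=21)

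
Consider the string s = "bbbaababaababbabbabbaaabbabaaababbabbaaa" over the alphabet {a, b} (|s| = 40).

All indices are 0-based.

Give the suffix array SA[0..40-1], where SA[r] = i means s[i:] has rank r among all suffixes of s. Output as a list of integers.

rank→(start, suffix):
  0 → (39, 'a')
  1 → (38, 'aa')
  2 → (37, 'aaa')
  3 → (27, 'aaababbabbaaa')
  4 → (20, 'aaabbabaaababbabbaaa')
  5 → (3, 'aababaababbabbabbaaabbabaaababbabbaaa')
  6 → (28, 'aababbabbaaa')
  7 → (8, 'aababbabbabbaaabbabaaababbabbaaa')
  8 → (21, 'aabbabaaababbabbaaa')
  9 → (25, 'abaaababbabbaaa')
  10 → (6, 'abaababbabbabbaaabbabaaababbabbaaa')
  11 → (4, 'ababaababbabbabbaaabbabaaababbabbaaa')
  12 → (29, 'ababbabbaaa')
  13 → (9, 'ababbabbabbaaabbabaaababbabbaaa')
  14 → (34, 'abbaaa')
  15 → (17, 'abbaaabbabaaababbabbaaa')
  16 → (22, 'abbabaaababbabbaaa')
  17 → (31, 'abbabbaaa')
  18 → (14, 'abbabbaaabbabaaababbabbaaa')
  19 → (11, 'abbabbabbaaabbabaaababbabbaaa')
  20 → (36, 'baaa')
  21 → (26, 'baaababbabbaaa')
  22 → (19, 'baaabbabaaababbabbaaa')
  23 → (2, 'baababaababbabbabbaaabbabaaababbabbaaa')
  24 → (7, 'baababbabbabbaaabbabaaababbabbaaa')
  25 → (24, 'babaaababbabbaaa')
  26 → (5, 'babaababbabbabbaaabbabaaababbabbaaa')
  27 → (33, 'babbaaa')
  28 → (16, 'babbaaabbabaaababbabbaaa')
  29 → (30, 'babbabbaaa')
  30 → (13, 'babbabbaaabbabaaababbabbaaa')
  31 → (10, 'babbabbabbaaabbabaaababbabbaaa')
  32 → (35, 'bbaaa')
  33 → (18, 'bbaaabbabaaababbabbaaa')
  34 → (1, 'bbaababaababbabbabbaaabbabaaababbabbaaa')
  35 → (23, 'bbabaaababbabbaaa')
  36 → (32, 'bbabbaaa')
  37 → (15, 'bbabbaaabbabaaababbabbaaa')
  38 → (12, 'bbabbabbaaabbabaaababbabbaaa')
  39 → (0, 'bbbaababaababbabbabbaaabbabaaababbabbaaa')

[39, 38, 37, 27, 20, 3, 28, 8, 21, 25, 6, 4, 29, 9, 34, 17, 22, 31, 14, 11, 36, 26, 19, 2, 7, 24, 5, 33, 16, 30, 13, 10, 35, 18, 1, 23, 32, 15, 12, 0]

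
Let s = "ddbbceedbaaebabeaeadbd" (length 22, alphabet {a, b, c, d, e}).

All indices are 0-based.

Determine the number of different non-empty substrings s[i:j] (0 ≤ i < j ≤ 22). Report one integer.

231

rank | idx | suffix
   0 |   9 | aaebabeaeadbd
   1 |  13 | abeaeadbd
   2 |  18 | adbd
   3 |  16 | aeadbd
   4 |  10 | aebabeaeadbd
   5 |   8 | baaebabeaeadbd
   6 |  12 | babeaeadbd
   7 |   2 | bbceedbaaebabeaeadbd
   8 |   3 | bceedbaaebabeaeadbd
   9 |  20 | bd
  10 |  14 | beaeadbd
  11 |   4 | ceedbaaebabeaeadbd
  12 |  21 | d
  13 |   7 | dbaaebabeaeadbd
  14 |   1 | dbbceedbaaebabeaeadbd
  15 |  19 | dbd
  16 |   0 | ddbbceedbaaebabeaeadbd
  17 |  17 | eadbd
  18 |  15 | eaeadbd
  19 |  11 | ebabeaeadbd
  20 |   6 | edbaaebabeaeadbd
  21 |   5 | eedbaaebabeaeadbd

SA = [9, 13, 18, 16, 10, 8, 12, 2, 3, 20, 14, 4, 21, 7, 1, 19, 0, 17, 15, 11, 6, 5]
rank  pair      lcp
   1  s[9:],s[13:]  1  'a'
   2  s[13:],s[18:]  1  'a'
   3  s[18:],s[16:]  1  'a'
   4  s[16:],s[10:]  2  'ae'
   5  s[10:],s[8:]  0  ''
   6  s[8:],s[12:]  2  'ba'
   7  s[12:],s[2:]  1  'b'
   8  s[2:],s[3:]  1  'b'
   9  s[3:],s[20:]  1  'b'
  10  s[20:],s[14:]  1  'b'
  11  s[14:],s[4:]  0  ''
  12  s[4:],s[21:]  0  ''
  13  s[21:],s[7:]  1  'd'
  14  s[7:],s[1:]  2  'db'
  15  s[1:],s[19:]  2  'db'
  16  s[19:],s[0:]  1  'd'
  17  s[0:],s[17:]  0  ''
  18  s[17:],s[15:]  2  'ea'
  19  s[15:],s[11:]  1  'e'
  20  s[11:],s[6:]  1  'e'
  21  s[6:],s[5:]  1  'e'

n(n+1)/2 = 22·23/2 = 253
Σ LCP = 0 + 1 + 1 + 1 + 2 + 0 + 2 + 1 + 1 + 1 + 1 + 0 + 0 + 1 + 2 + 2 + 1 + 0 + 2 + 1 + 1 + 1 = 22
distinct = 253 − 22 = 231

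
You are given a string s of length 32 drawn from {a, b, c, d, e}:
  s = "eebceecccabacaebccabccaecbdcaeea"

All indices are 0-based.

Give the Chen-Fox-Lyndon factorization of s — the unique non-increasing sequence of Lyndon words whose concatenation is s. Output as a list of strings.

["e", "e", "bceeccc", "abacaebccabccaecbdcaee", "a"]

emit factor 1: 'e' (i=0, period=1)
emit factor 2: 'e' (i=1, period=1)
emit factor 3: 'bceeccc' (i=2, period=7)
emit factor 4: 'abacaebccabccaecbdcaee' (i=9, period=22)
emit factor 5: 'a' (i=31, period=1)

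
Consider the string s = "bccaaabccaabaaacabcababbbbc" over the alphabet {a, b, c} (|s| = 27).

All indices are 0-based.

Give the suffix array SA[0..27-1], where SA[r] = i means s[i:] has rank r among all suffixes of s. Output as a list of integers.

rank→(start, suffix):
  0 → (3, 'aaabccaabaaacabcababbbbc')
  1 → (12, 'aaacabcababbbbc')
  2 → (9, 'aabaaacabcababbbbc')
  3 → (4, 'aabccaabaaacabcababbbbc')
  4 → (13, 'aacabcababbbbc')
  5 → (10, 'abaaacabcababbbbc')
  6 → (19, 'ababbbbc')
  7 → (21, 'abbbbc')
  8 → (16, 'abcababbbbc')
  9 → (5, 'abccaabaaacabcababbbbc')
  10 → (14, 'acabcababbbbc')
  11 → (11, 'baaacabcababbbbc')
  12 → (20, 'babbbbc')
  13 → (22, 'bbbbc')
  14 → (23, 'bbbc')
  15 → (24, 'bbc')
  16 → (25, 'bc')
  17 → (17, 'bcababbbbc')
  18 → (0, 'bccaaabccaabaaacabcababbbbc')
  19 → (6, 'bccaabaaacabcababbbbc')
  20 → (26, 'c')
  21 → (2, 'caaabccaabaaacabcababbbbc')
  22 → (8, 'caabaaacabcababbbbc')
  23 → (18, 'cababbbbc')
  24 → (15, 'cabcababbbbc')
  25 → (1, 'ccaaabccaabaaacabcababbbbc')
  26 → (7, 'ccaabaaacabcababbbbc')

[3, 12, 9, 4, 13, 10, 19, 21, 16, 5, 14, 11, 20, 22, 23, 24, 25, 17, 0, 6, 26, 2, 8, 18, 15, 1, 7]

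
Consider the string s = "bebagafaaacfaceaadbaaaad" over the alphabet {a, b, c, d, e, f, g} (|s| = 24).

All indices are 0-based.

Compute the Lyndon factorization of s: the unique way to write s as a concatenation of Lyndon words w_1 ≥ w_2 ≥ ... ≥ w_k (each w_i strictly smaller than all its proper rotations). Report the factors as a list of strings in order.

["be", "b", "ag", "af", "aaacfaceaadb", "aaaad"]

emit factor 1: 'be' (i=0, period=2)
emit factor 2: 'b' (i=2, period=1)
emit factor 3: 'ag' (i=3, period=2)
emit factor 4: 'af' (i=5, period=2)
emit factor 5: 'aaacfaceaadb' (i=7, period=12)
emit factor 6: 'aaaad' (i=19, period=5)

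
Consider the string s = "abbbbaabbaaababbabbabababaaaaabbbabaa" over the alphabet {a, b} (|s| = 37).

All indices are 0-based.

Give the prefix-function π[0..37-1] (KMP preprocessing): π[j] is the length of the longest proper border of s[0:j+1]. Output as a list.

π[0] = 0
j=1 s[j]='b': π[1]=0 (border '')
j=2 s[j]='b': π[2]=0 (border '')
j=3 s[j]='b': π[3]=0 (border '')
j=4 s[j]='b': π[4]=0 (border '')
j=5 s[j]='a': π[5]=1 (border 'a')
j=6 s[j]='a': k: 1→0; π[6]=1 (border 'a')
j=7 s[j]='b': π[7]=2 (border 'ab')
j=8 s[j]='b': π[8]=3 (border 'abb')
j=9 s[j]='a': k: 3→0; π[9]=1 (border 'a')
j=10 s[j]='a': k: 1→0; π[10]=1 (border 'a')
j=11 s[j]='a': k: 1→0; π[11]=1 (border 'a')
j=12 s[j]='b': π[12]=2 (border 'ab')
j=13 s[j]='a': k: 2→0; π[13]=1 (border 'a')
j=14 s[j]='b': π[14]=2 (border 'ab')
j=15 s[j]='b': π[15]=3 (border 'abb')
j=16 s[j]='a': k: 3→0; π[16]=1 (border 'a')
j=17 s[j]='b': π[17]=2 (border 'ab')
j=18 s[j]='b': π[18]=3 (border 'abb')
j=19 s[j]='a': k: 3→0; π[19]=1 (border 'a')
j=20 s[j]='b': π[20]=2 (border 'ab')
j=21 s[j]='a': k: 2→0; π[21]=1 (border 'a')
j=22 s[j]='b': π[22]=2 (border 'ab')
j=23 s[j]='a': k: 2→0; π[23]=1 (border 'a')
j=24 s[j]='b': π[24]=2 (border 'ab')
j=25 s[j]='a': k: 2→0; π[25]=1 (border 'a')
j=26 s[j]='a': k: 1→0; π[26]=1 (border 'a')
j=27 s[j]='a': k: 1→0; π[27]=1 (border 'a')
j=28 s[j]='a': k: 1→0; π[28]=1 (border 'a')
j=29 s[j]='a': k: 1→0; π[29]=1 (border 'a')
j=30 s[j]='b': π[30]=2 (border 'ab')
j=31 s[j]='b': π[31]=3 (border 'abb')
j=32 s[j]='b': π[32]=4 (border 'abbb')
j=33 s[j]='a': k: 4→0; π[33]=1 (border 'a')
j=34 s[j]='b': π[34]=2 (border 'ab')
j=35 s[j]='a': k: 2→0; π[35]=1 (border 'a')
j=36 s[j]='a': k: 1→0; π[36]=1 (border 'a')

[0, 0, 0, 0, 0, 1, 1, 2, 3, 1, 1, 1, 2, 1, 2, 3, 1, 2, 3, 1, 2, 1, 2, 1, 2, 1, 1, 1, 1, 1, 2, 3, 4, 1, 2, 1, 1]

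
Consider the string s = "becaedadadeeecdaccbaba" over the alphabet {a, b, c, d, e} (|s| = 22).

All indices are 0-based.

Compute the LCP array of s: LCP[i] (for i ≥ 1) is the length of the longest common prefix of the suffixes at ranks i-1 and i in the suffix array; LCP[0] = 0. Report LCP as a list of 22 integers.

[0, 1, 1, 1, 2, 1, 0, 2, 1, 0, 1, 1, 1, 0, 2, 3, 1, 0, 2, 1, 1, 2]

rank→(start, suffix):
  0 → (21, 'a')
  1 → (19, 'aba')
  2 → (15, 'accbaba')
  3 → (6, 'adadeeecdaccbaba')
  4 → (8, 'adeeecdaccbaba')
  5 → (3, 'aedadadeeecdaccbaba')
  6 → (20, 'ba')
  7 → (18, 'baba')
  8 → (0, 'becaedadadeeecdaccbaba')
  9 → (2, 'caedadadeeecdaccbaba')
  10 → (17, 'cbaba')
  11 → (16, 'ccbaba')
  12 → (13, 'cdaccbaba')
  13 → (14, 'daccbaba')
  14 → (5, 'dadadeeecdaccbaba')
  15 → (7, 'dadeeecdaccbaba')
  16 → (9, 'deeecdaccbaba')
  17 → (1, 'ecaedadadeeecdaccbaba')
  18 → (12, 'ecdaccbaba')
  19 → (4, 'edadadeeecdaccbaba')
  20 → (11, 'eecdaccbaba')
  21 → (10, 'eeecdaccbaba')

SA = [21, 19, 15, 6, 8, 3, 20, 18, 0, 2, 17, 16, 13, 14, 5, 7, 9, 1, 12, 4, 11, 10]
rank  pair      lcp
   1  s[21:],s[19:]  1  'a'
   2  s[19:],s[15:]  1  'a'
   3  s[15:],s[6:]  1  'a'
   4  s[6:],s[8:]  2  'ad'
   5  s[8:],s[3:]  1  'a'
   6  s[3:],s[20:]  0  ''
   7  s[20:],s[18:]  2  'ba'
   8  s[18:],s[0:]  1  'b'
   9  s[0:],s[2:]  0  ''
  10  s[2:],s[17:]  1  'c'
  11  s[17:],s[16:]  1  'c'
  12  s[16:],s[13:]  1  'c'
  13  s[13:],s[14:]  0  ''
  14  s[14:],s[5:]  2  'da'
  15  s[5:],s[7:]  3  'dad'
  16  s[7:],s[9:]  1  'd'
  17  s[9:],s[1:]  0  ''
  18  s[1:],s[12:]  2  'ec'
  19  s[12:],s[4:]  1  'e'
  20  s[4:],s[11:]  1  'e'
  21  s[11:],s[10:]  2  'ee'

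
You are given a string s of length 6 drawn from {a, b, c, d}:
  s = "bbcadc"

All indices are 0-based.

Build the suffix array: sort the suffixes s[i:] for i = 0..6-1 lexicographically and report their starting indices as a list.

rank | idx | suffix
   0 |   3 | adc
   1 |   0 | bbcadc
   2 |   1 | bcadc
   3 |   5 | c
   4 |   2 | cadc
   5 |   4 | dc

[3, 0, 1, 5, 2, 4]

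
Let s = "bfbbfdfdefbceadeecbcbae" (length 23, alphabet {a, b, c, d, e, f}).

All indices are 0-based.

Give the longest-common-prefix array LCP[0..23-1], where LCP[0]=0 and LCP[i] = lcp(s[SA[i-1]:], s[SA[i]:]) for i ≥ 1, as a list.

rank→(start, suffix):
  0 → (13, 'adeecbcbae')
  1 → (21, 'ae')
  2 → (20, 'bae')
  3 → (2, 'bbfdfdefbceadeecbcbae')
  4 → (18, 'bcbae')
  5 → (10, 'bceadeecbcbae')
  6 → (0, 'bfbbfdfdefbceadeecbcbae')
  7 → (3, 'bfdfdefbceadeecbcbae')
  8 → (19, 'cbae')
  9 → (17, 'cbcbae')
  10 → (11, 'ceadeecbcbae')
  11 → (14, 'deecbcbae')
  12 → (7, 'defbceadeecbcbae')
  13 → (5, 'dfdefbceadeecbcbae')
  14 → (22, 'e')
  15 → (12, 'eadeecbcbae')
  16 → (16, 'ecbcbae')
  17 → (15, 'eecbcbae')
  18 → (8, 'efbceadeecbcbae')
  19 → (1, 'fbbfdfdefbceadeecbcbae')
  20 → (9, 'fbceadeecbcbae')
  21 → (6, 'fdefbceadeecbcbae')
  22 → (4, 'fdfdefbceadeecbcbae')

SA = [13, 21, 20, 2, 18, 10, 0, 3, 19, 17, 11, 14, 7, 5, 22, 12, 16, 15, 8, 1, 9, 6, 4]
rank  pair      lcp
   1  s[13:],s[21:]  1  'a'
   2  s[21:],s[20:]  0  ''
   3  s[20:],s[2:]  1  'b'
   4  s[2:],s[18:]  1  'b'
   5  s[18:],s[10:]  2  'bc'
   6  s[10:],s[0:]  1  'b'
   7  s[0:],s[3:]  2  'bf'
   8  s[3:],s[19:]  0  ''
   9  s[19:],s[17:]  2  'cb'
  10  s[17:],s[11:]  1  'c'
  11  s[11:],s[14:]  0  ''
  12  s[14:],s[7:]  2  'de'
  13  s[7:],s[5:]  1  'd'
  14  s[5:],s[22:]  0  ''
  15  s[22:],s[12:]  1  'e'
  16  s[12:],s[16:]  1  'e'
  17  s[16:],s[15:]  1  'e'
  18  s[15:],s[8:]  1  'e'
  19  s[8:],s[1:]  0  ''
  20  s[1:],s[9:]  2  'fb'
  21  s[9:],s[6:]  1  'f'
  22  s[6:],s[4:]  2  'fd'

[0, 1, 0, 1, 1, 2, 1, 2, 0, 2, 1, 0, 2, 1, 0, 1, 1, 1, 1, 0, 2, 1, 2]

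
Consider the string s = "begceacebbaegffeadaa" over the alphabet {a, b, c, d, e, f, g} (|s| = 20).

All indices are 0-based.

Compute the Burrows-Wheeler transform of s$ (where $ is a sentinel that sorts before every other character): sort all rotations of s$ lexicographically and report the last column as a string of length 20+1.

rank  rotation               last
    0  $begceacebbaegffeadaa  a
    1  a$begceacebbaegffeada  a
    2  aa$begceacebbaegffead  d
    3  acebbaegffeadaa$begce  e
    4  adaa$begceacebbaegffe  e
    5  aegffeadaa$begceacebb  b
    6  baegffeadaa$begceaceb  b
    7  bbaegffeadaa$begceace  e
    8  begceacebbaegffeadaa$  $
    9  ceacebbaegffeadaa$beg  g
   10  cebbaegffeadaa$begcea  a
   11  daa$begceacebbaegffea  a
   12  eacebbaegffeadaa$begc  c
   13  eadaa$begceacebbaegff  f
   14  ebbaegffeadaa$begceac  c
   15  egceacebbaegffeadaa$b  b
   16  egffeadaa$begceacebba  a
   17  feadaa$begceacebbaegf  f
   18  ffeadaa$begceacebbaeg  g
   19  gceacebbaegffeadaa$be  e
   20  gffeadaa$begceacebbae  e

aadeebbe$gaacfcbafgee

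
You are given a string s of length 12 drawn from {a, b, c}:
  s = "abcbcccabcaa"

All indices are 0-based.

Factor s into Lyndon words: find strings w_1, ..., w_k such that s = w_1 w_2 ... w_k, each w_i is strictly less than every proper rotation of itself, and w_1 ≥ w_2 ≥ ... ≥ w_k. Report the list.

["abcbccc", "abc", "a", "a"]

emit factor 1: 'abcbccc' (i=0, period=7)
emit factor 2: 'abc' (i=7, period=3)
emit factor 3: 'a' (i=10, period=1)
emit factor 4: 'a' (i=11, period=1)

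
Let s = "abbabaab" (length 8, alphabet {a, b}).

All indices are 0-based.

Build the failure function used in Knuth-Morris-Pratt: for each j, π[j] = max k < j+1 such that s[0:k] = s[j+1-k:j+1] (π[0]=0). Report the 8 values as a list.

π[0] = 0
j=1 s[j]='b': π[1]=0 (border '')
j=2 s[j]='b': π[2]=0 (border '')
j=3 s[j]='a': π[3]=1 (border 'a')
j=4 s[j]='b': π[4]=2 (border 'ab')
j=5 s[j]='a': k: 2→0; π[5]=1 (border 'a')
j=6 s[j]='a': k: 1→0; π[6]=1 (border 'a')
j=7 s[j]='b': π[7]=2 (border 'ab')

[0, 0, 0, 1, 2, 1, 1, 2]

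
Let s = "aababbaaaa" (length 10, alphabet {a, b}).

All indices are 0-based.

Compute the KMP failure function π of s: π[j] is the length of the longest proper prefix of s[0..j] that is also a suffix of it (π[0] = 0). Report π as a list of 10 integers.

[0, 1, 0, 1, 0, 0, 1, 2, 2, 2]

π[0] = 0
j=1 s[j]='a': π[1]=1 (border 'a')
j=2 s[j]='b': k: 1→0; π[2]=0 (border '')
j=3 s[j]='a': π[3]=1 (border 'a')
j=4 s[j]='b': k: 1→0; π[4]=0 (border '')
j=5 s[j]='b': π[5]=0 (border '')
j=6 s[j]='a': π[6]=1 (border 'a')
j=7 s[j]='a': π[7]=2 (border 'aa')
j=8 s[j]='a': k: 2→1; π[8]=2 (border 'aa')
j=9 s[j]='a': k: 2→1; π[9]=2 (border 'aa')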